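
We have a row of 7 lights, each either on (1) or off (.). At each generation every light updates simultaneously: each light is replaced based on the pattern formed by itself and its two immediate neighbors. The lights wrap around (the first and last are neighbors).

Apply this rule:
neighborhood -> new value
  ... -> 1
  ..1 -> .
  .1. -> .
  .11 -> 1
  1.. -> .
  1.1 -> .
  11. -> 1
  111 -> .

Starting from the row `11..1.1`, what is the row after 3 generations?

11.11.1

.1....1
...11..
11.11.1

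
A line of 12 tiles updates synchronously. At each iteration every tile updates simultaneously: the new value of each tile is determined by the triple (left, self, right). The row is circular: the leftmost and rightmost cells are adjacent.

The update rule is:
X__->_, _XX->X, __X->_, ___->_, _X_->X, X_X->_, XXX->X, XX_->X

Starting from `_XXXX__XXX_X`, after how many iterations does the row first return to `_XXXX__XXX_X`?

iteration 1: _XXXX__XXX_X

1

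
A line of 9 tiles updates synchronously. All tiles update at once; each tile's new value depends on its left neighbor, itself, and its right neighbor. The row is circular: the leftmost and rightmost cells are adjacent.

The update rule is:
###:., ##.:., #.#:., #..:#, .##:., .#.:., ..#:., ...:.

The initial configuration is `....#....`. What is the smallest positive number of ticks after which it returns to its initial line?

.....#...
......#..
.......#.
........#
#........
.#.......
..#......
...#.....
....#....

9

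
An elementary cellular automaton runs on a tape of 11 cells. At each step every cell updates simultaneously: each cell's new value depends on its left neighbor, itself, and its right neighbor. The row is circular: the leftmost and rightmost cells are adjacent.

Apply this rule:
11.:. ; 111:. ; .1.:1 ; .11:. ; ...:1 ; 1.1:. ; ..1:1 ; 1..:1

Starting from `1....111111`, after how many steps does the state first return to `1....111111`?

step 1: .1111......
step 2: 1....111111

2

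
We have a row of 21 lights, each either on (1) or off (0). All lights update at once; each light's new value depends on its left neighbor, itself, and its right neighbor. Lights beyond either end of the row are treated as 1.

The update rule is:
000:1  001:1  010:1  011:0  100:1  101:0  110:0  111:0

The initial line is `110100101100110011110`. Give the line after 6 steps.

000111100011001100000
111000011100110011111
000111100011001100000  (repeats step 1; period 2)
step 6: 111000011100110011111

111000011100110011111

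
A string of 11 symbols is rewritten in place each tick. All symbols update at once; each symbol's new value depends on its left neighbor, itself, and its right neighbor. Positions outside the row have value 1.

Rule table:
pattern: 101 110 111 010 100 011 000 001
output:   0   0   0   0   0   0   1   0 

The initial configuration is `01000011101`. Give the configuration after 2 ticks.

01000011110

00011000000
01000011110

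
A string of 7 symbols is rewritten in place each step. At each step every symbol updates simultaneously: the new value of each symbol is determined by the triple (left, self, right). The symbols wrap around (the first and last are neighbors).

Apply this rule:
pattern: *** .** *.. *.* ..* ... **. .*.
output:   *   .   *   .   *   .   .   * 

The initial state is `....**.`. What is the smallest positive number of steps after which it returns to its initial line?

...*..*
*.*****
...****
*.*.**.
*.*....
*.**..*
....**.

7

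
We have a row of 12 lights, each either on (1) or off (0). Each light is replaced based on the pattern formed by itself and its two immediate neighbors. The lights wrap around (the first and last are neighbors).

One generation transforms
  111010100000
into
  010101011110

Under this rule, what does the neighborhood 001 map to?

At position 11 the neighborhood is 001; the next row has 0 there.

0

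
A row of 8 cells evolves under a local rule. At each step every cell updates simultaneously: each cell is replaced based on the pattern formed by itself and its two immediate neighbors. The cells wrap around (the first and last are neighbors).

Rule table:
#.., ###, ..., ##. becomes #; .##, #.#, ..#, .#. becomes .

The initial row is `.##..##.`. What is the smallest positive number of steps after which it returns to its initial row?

4

step 1: ..##..##
step 2: #..##..#
step 3: ##..##..
step 4: .##..##.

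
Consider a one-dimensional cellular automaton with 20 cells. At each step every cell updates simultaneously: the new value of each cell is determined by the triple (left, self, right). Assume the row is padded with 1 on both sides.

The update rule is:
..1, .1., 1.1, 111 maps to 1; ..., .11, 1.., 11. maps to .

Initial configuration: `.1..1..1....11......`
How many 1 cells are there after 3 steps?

11.11.11...1.......1
1.1..1....11......1.
.11.11...1.......111
count of 1: 8

8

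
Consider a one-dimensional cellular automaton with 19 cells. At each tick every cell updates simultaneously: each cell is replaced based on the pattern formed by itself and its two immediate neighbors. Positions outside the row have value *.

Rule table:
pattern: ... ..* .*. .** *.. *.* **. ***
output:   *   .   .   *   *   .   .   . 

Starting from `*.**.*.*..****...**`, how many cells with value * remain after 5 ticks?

..*.....*.*...**.*.
*..****....**.*....
.*.*...***.*...***.
....**.*....**.*...
***.*...***.*...**.
count of *: 10

10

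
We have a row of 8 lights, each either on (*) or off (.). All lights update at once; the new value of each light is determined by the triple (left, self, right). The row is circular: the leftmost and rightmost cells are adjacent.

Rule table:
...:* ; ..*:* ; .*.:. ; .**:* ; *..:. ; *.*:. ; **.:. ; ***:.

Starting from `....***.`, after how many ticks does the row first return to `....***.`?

tick 1: *****...
tick 2: *.....**
tick 3: ..*****.
tick 4: ***.....
tick 5: *...****
tick 6: ..***...
tick 7: ***...**
tick 8: ....***.

8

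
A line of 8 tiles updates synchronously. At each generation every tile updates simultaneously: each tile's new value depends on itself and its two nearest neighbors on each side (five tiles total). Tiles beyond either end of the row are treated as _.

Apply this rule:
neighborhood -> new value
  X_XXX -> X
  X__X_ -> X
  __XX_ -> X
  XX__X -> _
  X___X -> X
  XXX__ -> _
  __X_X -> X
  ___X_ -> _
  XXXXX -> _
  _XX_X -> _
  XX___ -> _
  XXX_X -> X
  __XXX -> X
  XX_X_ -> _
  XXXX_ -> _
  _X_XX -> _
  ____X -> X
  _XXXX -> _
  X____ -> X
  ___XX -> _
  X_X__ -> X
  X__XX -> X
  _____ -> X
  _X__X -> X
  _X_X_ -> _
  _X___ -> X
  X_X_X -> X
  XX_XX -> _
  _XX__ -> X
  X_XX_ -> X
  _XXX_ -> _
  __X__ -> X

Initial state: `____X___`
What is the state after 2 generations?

X_X_X___

XXX_XXXX
X_X_X___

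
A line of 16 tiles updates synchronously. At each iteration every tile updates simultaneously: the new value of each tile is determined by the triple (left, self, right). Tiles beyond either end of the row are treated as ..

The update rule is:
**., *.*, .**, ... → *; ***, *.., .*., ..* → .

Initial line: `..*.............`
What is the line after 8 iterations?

*.....*..***.*.*

*...************
..*.*..........*
*..*..********..
......*......*.*
*****...****..*.
*...*.*.*..*....
..*..*.*.....***
*.....*..***.*.*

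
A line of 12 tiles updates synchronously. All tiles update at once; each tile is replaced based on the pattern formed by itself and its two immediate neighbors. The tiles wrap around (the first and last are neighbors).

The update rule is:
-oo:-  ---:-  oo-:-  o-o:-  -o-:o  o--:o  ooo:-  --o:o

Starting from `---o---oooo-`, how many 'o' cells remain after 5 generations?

5

generation 1: --ooo-o----o
generation 2: oo----oo--oo
generation 3: --o--o--oo--
generation 4: -ooooooo--o-
generation 5: o-------oooo
count of o: 5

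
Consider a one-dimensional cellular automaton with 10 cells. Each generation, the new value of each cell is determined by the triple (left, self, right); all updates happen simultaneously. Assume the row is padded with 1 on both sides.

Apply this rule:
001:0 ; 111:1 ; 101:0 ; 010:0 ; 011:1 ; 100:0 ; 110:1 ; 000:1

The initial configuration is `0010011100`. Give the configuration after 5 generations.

generation 1: 0000011100
generation 2: 0111011100
generation 3: 0111011100  (fixed point — unchanged through generation 5)

0111011100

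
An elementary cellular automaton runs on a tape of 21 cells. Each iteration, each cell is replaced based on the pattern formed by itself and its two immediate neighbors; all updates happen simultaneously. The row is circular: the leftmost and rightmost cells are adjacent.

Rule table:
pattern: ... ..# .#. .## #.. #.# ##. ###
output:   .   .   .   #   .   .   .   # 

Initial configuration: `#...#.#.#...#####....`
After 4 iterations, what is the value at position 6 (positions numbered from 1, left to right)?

.

............####.....
............###......
............##.......
............#........
position 6 holds .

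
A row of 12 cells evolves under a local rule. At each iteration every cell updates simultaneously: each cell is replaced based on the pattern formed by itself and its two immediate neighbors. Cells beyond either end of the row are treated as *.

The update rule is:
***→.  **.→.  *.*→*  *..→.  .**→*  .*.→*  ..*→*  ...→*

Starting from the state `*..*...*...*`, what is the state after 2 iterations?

.**.**..**..

..**.***.***
.**.**..**..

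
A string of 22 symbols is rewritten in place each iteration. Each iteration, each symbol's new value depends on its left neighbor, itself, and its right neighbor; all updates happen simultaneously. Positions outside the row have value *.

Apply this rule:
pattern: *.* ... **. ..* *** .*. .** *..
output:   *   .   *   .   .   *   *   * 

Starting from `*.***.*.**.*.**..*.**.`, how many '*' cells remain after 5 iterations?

iteration 1: ***.************.*****
iteration 2: ..***..........***....
iteration 3: *.*.**.........*.**...
iteration 4: *******........*****..
iteration 5: ......**.......*...**.
count of *: 5

5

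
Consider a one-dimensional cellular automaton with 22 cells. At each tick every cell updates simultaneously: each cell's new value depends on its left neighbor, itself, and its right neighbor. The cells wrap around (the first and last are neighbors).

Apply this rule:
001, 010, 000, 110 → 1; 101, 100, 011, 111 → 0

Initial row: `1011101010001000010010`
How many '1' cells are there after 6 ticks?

9

tick 1: 1000101010111011110110
tick 2: 1011101010001000010010  (repeats tick 0; period 2)
tick 6: 1011101010001000010010
count of 1: 9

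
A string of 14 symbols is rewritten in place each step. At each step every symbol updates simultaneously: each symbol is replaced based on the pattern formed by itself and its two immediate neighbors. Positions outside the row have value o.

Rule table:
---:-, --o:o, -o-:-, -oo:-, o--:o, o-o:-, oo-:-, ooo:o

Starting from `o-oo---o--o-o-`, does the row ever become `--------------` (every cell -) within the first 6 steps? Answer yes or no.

no

----o-o-oo----
o--o------o--o
-oo-o----o-oo-
-----o--o-----
o---o-oo-o---o
-o-o------o-o-
step 6 is -o-o------o-o-, still not uniform -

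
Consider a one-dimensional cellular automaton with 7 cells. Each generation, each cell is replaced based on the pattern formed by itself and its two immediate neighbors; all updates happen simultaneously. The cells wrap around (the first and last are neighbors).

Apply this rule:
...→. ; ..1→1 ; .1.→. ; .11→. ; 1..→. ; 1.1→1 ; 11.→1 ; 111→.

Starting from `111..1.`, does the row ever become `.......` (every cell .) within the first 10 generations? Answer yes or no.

no

..1.1.1
.1.1.1.
1.1.1..
.1.1..1
1.1..1.
.1..1.1
1..1.1.
..1.1.1  (repeats generation 1; period 7)
generation 10: 1.1.1..
generation 10 is 1.1.1.., still not uniform .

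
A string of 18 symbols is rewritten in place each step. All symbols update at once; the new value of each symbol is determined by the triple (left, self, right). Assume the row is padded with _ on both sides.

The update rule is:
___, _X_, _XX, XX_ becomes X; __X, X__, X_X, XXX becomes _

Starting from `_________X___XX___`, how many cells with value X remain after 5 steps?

10

step 1: XXXXXXXX_X_X_XX_XX
step 2: X______X_X_X_XX_XX
step 3: X_XXXX_X_X_X_XX_XX
step 4: X_X__X_X_X_X_XX_XX
step 5: X_X__X_X_X_X_XX_XX
count of X: 10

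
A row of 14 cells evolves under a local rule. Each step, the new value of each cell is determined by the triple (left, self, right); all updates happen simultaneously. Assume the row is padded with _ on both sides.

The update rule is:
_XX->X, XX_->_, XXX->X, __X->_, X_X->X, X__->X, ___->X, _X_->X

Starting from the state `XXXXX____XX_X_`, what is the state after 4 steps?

X_XXX_XXXXX_XX

step 1: XXXX_XXX_X_XXX
step 2: XXX_XXX_XXXXX_
step 3: XX_XXX_XXXXX_X
step 4: X_XXX_XXXXX_XX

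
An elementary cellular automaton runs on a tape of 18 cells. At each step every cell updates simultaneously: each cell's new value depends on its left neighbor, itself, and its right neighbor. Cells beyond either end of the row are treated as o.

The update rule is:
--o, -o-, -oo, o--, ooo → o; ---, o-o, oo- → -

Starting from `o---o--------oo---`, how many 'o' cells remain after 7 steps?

-o-ooo------oo-o-o
-o-oo-o----oo--o-o
-o-o--oo--oo-ooo-o
-o-oooo-ooo--oo--o
-o-ooo--oo-ooo-ooo
-o-oo-ooo--oo--ooo
-o-o--oo-ooo-ooooo
count of o: 12

12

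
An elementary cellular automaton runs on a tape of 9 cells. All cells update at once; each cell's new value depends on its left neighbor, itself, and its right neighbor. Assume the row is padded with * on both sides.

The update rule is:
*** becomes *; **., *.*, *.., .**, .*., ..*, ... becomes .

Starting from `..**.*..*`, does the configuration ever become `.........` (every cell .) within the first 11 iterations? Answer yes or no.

.........
all cells are . at iteration 1

yes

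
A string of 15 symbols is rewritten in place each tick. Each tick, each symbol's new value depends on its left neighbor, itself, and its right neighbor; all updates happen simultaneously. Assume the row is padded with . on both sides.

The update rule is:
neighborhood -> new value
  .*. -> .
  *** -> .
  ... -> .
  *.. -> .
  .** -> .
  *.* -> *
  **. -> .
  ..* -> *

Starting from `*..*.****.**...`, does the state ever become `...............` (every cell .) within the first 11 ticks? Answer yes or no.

tick 1: ..*.*....*.....
tick 2: .*.*....*......
tick 3: *.*....*.......
tick 4: .*....*........
tick 5: *....*.........
tick 6: ....*..........
tick 7: ...*...........
tick 8: ..*............
tick 9: .*.............
tick 10: *..............
tick 11: ...............
all cells are . at tick 11

yes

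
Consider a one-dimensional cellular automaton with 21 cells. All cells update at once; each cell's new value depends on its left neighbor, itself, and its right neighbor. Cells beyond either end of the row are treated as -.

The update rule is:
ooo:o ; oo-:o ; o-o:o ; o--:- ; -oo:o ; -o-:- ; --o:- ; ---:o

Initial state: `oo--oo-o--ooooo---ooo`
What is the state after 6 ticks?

tick 1: oo--ooo---ooooo-o-ooo
tick 2: oo--ooo-o-oooooo-oooo
tick 3: oo--oooo-oooooooooooo
tick 4: oo--ooooooooooooooooo
tick 5: oo--ooooooooooooooooo  (fixed point — unchanged through tick 6)

oo--ooooooooooooooooo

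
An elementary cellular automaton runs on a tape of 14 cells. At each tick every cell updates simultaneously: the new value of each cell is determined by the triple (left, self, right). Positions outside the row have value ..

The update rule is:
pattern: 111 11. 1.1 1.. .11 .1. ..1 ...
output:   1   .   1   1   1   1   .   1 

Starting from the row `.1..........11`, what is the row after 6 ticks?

.1111111111.1.
.111111111.111
.11111111.111.
.1111111.111.1
.111111.111.11
.11111.111.11.

.11111.111.11.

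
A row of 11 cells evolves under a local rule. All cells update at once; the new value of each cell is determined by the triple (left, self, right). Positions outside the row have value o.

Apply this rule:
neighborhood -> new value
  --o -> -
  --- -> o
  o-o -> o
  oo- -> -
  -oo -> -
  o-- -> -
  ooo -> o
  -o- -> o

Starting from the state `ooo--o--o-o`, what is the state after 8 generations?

oo---o--oo-
o--o-o----o
---ooo-oo--
-o--o-o----
oo--ooo-oo-
o----o-o--o
--oo-ooo---
----o-o--o-

----o-o--o-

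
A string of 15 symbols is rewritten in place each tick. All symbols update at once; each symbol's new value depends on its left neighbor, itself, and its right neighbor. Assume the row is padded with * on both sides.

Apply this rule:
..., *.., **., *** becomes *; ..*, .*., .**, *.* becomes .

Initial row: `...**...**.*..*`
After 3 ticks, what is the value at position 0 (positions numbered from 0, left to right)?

*

**..***..*..*..
***..***..*..*.
****..***..*...
position 0 holds *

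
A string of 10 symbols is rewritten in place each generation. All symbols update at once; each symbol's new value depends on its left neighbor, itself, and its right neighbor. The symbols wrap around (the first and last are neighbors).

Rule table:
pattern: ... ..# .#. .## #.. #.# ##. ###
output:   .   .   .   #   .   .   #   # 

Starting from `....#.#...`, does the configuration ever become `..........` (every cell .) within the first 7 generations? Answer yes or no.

yes

generation 1: ..........
all cells are . at generation 1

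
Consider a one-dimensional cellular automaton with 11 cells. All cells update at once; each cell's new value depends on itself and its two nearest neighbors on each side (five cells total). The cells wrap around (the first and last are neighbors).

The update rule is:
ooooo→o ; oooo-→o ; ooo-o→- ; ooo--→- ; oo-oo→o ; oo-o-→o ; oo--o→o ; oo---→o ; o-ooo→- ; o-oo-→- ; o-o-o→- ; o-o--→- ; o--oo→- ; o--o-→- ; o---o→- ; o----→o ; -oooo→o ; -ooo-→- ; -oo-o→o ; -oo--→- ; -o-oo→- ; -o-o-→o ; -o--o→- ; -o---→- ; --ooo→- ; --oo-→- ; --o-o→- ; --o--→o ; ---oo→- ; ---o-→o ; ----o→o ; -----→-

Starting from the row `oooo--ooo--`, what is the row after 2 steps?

-oo-o----o-
--oo--oooo-

--oo--oooo-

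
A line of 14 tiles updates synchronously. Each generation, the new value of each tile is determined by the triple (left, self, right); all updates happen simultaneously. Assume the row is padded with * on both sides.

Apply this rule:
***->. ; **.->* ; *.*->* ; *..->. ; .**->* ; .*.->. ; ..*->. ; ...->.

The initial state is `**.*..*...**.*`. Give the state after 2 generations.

.**.......****
***.......*...

***.......*...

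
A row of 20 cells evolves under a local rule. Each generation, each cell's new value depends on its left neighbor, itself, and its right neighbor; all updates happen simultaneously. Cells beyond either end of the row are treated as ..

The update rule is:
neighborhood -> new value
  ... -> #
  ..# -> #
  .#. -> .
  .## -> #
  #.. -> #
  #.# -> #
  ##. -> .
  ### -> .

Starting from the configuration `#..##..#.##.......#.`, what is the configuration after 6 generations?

#.##..##.##.##....#.

generation 1: .###.##.##.#######.#
generation 2: ##..##.##.##......#.
generation 3: #.###.##.##.######.#
generation 4: .##..##.##.##.....#.
generation 5: ##.###.##.##.#####.#
generation 6: #.##..##.##.##....#.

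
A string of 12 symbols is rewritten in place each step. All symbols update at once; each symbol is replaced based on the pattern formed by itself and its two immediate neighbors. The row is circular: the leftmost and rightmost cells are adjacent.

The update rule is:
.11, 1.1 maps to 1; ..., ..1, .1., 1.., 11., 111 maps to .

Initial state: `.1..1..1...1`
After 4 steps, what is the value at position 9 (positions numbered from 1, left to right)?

1...........
............
............  (fixed point — unchanged through step 4)
position 9 holds .

.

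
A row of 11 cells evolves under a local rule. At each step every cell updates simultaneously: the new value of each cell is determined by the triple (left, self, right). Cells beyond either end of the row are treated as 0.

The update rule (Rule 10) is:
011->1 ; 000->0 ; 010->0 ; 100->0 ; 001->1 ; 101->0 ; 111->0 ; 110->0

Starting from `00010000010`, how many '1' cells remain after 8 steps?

1

step 1: 00100000100
step 2: 01000001000
step 3: 10000010000
step 4: 00000100000
step 5: 00001000000
step 6: 00010000000
step 7: 00100000000
step 8: 01000000000
count of 1: 1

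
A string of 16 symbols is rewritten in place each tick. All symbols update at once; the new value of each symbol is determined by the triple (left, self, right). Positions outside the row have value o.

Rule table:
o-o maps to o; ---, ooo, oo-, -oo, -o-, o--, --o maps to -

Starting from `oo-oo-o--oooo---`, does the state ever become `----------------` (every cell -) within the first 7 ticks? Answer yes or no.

--o--o----------
----------------
all cells are - at tick 2

yes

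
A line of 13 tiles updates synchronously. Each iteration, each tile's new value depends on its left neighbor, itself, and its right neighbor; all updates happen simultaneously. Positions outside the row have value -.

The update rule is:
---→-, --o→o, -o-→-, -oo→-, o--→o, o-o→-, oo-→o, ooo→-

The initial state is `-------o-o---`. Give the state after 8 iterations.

-o-------o-o-

------o---o--
-----o-o-o-o-
----o-------o
---o-o-----o-
--o---o---o-o
-o-o-o-o-o---
o---------o--
-o-------o-o-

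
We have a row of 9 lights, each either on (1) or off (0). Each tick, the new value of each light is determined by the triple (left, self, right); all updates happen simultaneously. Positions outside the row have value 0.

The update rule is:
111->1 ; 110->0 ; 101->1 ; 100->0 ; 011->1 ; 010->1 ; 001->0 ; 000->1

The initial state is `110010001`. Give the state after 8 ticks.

111000111

100010101
101011111
111111110
111111100
111111001
111110001
111100101
111000111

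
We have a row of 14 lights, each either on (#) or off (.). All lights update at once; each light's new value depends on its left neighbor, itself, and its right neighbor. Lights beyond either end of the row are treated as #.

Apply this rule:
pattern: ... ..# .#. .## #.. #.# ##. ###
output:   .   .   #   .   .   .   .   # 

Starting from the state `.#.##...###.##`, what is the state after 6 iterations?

.#.......#....

.#.......#...#
.#.......#....
.#.......#....  (fixed point — unchanged through iteration 6)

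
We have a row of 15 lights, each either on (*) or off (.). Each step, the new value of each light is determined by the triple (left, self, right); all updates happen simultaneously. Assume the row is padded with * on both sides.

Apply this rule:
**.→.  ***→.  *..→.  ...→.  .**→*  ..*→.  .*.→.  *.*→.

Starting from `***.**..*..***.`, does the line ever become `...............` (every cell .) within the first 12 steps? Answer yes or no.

yes

step 1: ....*......*...
step 2: ...............
all cells are . at step 2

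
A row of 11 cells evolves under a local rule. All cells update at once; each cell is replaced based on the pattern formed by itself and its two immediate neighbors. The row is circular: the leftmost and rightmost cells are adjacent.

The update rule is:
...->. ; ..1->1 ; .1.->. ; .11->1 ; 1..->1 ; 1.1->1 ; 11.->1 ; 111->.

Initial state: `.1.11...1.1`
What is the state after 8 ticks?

1......11.1

1.1111.1.1.
.11..11.1.1
11111111.1.
1......11.1
11....11111
.11..11....
11111111...
1......11.1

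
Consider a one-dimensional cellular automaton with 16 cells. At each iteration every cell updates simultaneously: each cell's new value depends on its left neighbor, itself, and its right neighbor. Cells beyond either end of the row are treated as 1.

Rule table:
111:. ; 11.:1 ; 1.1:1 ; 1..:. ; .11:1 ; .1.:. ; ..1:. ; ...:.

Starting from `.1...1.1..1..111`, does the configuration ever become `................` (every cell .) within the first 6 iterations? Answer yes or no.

1.....1......1..
1...............
1...............  (fixed point — unchanged through iteration 6)
iteration 6 is 1..............., still not uniform .

no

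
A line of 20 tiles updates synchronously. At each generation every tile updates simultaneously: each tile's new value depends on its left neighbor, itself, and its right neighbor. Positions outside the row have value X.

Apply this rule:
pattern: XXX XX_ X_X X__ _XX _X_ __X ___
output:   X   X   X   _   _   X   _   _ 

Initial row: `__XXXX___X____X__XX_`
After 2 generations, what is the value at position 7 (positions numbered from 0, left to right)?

___XXX___X____X___XX
____XX___X____X____X
position 7 holds _

_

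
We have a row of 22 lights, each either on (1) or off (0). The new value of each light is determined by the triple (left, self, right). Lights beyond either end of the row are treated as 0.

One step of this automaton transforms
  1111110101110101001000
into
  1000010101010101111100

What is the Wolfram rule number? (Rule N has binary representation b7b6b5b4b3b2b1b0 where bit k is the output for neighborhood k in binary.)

position 1: 111 → 0  (bit 7 = 0)
position 5: 110 → 1  (bit 6 = 1)
position 6: 101 → 0  (bit 5 = 0)
position 16: 100 → 1  (bit 4 = 1)
position 0: 011 → 1  (bit 3 = 1)
position 7: 010 → 1  (bit 2 = 1)
position 17: 001 → 1  (bit 1 = 1)
position 20: 000 → 0  (bit 0 = 0)
bits b7..b0 = 01011110 = 94

94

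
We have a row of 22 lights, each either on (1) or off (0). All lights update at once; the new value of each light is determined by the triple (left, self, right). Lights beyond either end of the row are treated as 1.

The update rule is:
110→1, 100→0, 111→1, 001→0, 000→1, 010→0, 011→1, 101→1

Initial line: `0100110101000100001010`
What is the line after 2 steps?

1000111010010001100101
1010111100000101100011

1010111100000101100011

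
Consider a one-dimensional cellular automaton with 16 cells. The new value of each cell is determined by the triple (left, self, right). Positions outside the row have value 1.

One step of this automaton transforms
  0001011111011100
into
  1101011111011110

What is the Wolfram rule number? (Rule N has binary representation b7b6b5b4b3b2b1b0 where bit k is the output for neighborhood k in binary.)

position 6: 111 → 1  (bit 7 = 1)
position 9: 110 → 1  (bit 6 = 1)
position 4: 101 → 0  (bit 5 = 0)
position 0: 100 → 1  (bit 4 = 1)
position 5: 011 → 1  (bit 3 = 1)
position 3: 010 → 1  (bit 2 = 1)
position 2: 001 → 0  (bit 1 = 0)
position 1: 000 → 1  (bit 0 = 1)
bits b7..b0 = 11011101 = 221

221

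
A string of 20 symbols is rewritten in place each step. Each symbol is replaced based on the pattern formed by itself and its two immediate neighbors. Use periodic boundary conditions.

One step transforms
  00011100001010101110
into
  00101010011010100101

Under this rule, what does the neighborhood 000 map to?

At position 0 the neighborhood is 000; the next row has 0 there.

0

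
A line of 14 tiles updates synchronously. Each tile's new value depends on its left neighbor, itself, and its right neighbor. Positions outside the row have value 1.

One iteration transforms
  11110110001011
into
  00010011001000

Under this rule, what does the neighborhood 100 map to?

1

At position 7 the neighborhood is 100; the next row has 1 there.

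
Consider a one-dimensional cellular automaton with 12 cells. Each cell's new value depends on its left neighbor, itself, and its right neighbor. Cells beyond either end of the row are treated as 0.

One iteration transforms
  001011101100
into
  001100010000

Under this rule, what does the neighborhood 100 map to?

0

At position 10 the neighborhood is 100; the next row has 0 there.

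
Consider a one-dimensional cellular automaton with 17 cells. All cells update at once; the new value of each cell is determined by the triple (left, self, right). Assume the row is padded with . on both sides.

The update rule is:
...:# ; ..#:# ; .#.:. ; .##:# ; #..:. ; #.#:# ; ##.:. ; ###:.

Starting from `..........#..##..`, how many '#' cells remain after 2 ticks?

4

tick 1: ##########..##..#
tick 2: #..........##..#.
count of #: 4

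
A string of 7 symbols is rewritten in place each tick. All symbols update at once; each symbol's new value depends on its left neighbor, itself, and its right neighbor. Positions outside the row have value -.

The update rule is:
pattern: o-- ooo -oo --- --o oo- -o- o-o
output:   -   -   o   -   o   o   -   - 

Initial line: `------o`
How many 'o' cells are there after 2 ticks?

1

tick 1: -----o-
tick 2: ----o--
count of o: 1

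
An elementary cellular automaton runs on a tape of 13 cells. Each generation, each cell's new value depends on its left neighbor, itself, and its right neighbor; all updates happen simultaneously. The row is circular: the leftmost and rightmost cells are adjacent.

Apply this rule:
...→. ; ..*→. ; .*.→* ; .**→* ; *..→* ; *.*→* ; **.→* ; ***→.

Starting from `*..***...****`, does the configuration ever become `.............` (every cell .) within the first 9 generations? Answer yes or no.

no

**.*.**..*...
********.**..
*......*****.
**.....*...**
.**....**..*.
.***...***.**
**.**..*.****
.*****.***...
.*...***.**..
generation 9 is .*...***.**.., still not uniform .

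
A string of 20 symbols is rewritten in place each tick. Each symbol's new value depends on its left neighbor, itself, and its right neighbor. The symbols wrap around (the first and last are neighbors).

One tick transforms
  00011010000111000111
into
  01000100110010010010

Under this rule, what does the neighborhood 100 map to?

0

At position 0 the neighborhood is 100; the next row has 0 there.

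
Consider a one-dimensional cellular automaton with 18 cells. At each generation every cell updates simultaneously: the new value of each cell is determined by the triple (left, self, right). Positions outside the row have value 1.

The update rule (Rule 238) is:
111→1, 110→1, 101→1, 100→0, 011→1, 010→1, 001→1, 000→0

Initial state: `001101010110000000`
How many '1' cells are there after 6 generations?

generation 1: 011111111110000001
generation 2: 111111111110000011
generation 3: 111111111110000111
generation 4: 111111111110001111
generation 5: 111111111110011111
generation 6: 111111111110111111
count of 1: 17

17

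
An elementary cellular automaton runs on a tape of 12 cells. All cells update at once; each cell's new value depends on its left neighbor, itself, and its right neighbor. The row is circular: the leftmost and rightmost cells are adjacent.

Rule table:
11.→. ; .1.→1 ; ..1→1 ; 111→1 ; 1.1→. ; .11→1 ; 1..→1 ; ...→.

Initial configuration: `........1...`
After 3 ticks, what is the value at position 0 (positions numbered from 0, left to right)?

.

.......111..
......111.1.
.....111..11
position 0 holds .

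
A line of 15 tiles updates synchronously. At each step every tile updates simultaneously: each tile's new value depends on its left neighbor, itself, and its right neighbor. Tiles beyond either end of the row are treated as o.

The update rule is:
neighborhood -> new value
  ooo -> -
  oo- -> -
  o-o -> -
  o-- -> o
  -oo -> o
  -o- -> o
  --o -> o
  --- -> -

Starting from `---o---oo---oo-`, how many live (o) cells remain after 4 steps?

3

o-ooo-oo-o-oo--
--o---o--o-o-oo
oooo-ooooo-o-o-
-----o-----o-o-
count of o: 3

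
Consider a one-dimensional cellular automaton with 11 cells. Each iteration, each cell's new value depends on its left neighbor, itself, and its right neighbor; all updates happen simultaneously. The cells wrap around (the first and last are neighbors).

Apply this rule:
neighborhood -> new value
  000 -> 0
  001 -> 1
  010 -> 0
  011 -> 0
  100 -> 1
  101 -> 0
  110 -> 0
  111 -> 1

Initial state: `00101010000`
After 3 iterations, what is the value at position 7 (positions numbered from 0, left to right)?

01000001000
10100010100
00010100011
position 7 holds 0

0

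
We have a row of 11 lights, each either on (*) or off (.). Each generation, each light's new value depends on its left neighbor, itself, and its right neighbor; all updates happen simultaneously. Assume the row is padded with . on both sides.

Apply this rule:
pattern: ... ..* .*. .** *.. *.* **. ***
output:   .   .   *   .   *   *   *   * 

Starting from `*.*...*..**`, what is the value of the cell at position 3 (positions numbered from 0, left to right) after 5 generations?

.

****..**..*
.****..**.*
..****..***
...****..**
....****..*
position 3 holds .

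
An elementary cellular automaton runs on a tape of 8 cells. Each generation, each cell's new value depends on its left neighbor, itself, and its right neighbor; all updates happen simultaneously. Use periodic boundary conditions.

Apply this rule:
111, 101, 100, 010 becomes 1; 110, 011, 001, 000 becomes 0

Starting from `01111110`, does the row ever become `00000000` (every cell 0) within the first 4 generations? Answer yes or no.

generation 1: 00111101
generation 2: 10011011
generation 3: 01000101
generation 4: 11100111
generation 4 is 11100111, still not uniform 0

no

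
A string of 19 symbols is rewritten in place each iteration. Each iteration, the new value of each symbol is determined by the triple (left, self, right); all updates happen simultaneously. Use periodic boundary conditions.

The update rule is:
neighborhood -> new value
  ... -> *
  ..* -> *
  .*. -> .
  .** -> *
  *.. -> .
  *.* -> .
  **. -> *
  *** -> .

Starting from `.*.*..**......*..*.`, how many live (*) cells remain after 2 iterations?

9

iteration 1: *....***.*****..*..
iteration 2: ..****.*.*...*.*..*
count of *: 9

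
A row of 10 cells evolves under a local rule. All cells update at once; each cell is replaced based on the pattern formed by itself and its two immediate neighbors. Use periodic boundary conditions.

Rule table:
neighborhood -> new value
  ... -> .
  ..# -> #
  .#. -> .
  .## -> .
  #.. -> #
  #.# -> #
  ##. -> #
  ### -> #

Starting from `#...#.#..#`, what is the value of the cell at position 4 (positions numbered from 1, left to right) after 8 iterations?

.

iteration 1: ##.#.#.##.
iteration 2: .##.#.#.##
iteration 3: #.##.#.#.#
iteration 4: ##.##.#.#.
iteration 5: .##.##.#.#
iteration 6: #.##.##.#.
iteration 7: .#.##.##.#
iteration 8: #.#.##.##.
position 4 holds .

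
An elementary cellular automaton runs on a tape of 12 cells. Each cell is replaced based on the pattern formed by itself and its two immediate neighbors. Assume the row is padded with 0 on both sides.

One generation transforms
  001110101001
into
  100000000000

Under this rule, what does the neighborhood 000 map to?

At position 0 the neighborhood is 000; the next row has 1 there.

1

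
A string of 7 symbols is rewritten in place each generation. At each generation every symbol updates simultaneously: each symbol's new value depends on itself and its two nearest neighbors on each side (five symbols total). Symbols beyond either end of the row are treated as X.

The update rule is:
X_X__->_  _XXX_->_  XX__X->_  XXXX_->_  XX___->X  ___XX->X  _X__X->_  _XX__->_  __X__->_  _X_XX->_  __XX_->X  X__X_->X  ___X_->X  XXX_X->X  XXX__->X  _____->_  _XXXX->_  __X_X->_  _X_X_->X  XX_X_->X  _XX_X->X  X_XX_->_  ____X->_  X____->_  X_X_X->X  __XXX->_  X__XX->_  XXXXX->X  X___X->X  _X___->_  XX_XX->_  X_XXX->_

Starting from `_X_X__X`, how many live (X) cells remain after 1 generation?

generation 1: XXX____
count of X: 3

3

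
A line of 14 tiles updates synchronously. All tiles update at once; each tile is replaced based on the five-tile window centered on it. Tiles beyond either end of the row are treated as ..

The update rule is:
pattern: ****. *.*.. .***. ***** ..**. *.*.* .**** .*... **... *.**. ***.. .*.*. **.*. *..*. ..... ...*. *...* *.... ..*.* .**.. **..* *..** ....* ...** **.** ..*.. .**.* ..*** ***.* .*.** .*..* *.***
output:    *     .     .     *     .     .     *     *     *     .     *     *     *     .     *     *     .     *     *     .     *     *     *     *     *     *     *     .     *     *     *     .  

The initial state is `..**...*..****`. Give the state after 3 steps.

****.**.****.*

**..*.****.***
..*.**.****..*
****.**.****.*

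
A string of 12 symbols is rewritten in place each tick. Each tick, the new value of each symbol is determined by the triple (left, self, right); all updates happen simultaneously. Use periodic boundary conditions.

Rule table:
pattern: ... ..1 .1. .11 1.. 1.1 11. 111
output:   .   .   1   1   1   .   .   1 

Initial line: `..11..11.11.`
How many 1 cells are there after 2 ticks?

7

tick 1: ..1.1.1..1.1
tick 2: 1.1.1.11.1.1
count of 1: 7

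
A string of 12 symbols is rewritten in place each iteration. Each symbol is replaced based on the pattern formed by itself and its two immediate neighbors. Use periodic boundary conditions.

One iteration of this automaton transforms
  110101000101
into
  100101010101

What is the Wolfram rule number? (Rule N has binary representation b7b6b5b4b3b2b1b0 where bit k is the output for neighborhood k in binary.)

position 0: 111 → 1  (bit 7 = 1)
position 1: 110 → 0  (bit 6 = 0)
position 2: 101 → 0  (bit 5 = 0)
position 6: 100 → 0  (bit 4 = 0)
position 11: 011 → 1  (bit 3 = 1)
position 3: 010 → 1  (bit 2 = 1)
position 8: 001 → 0  (bit 1 = 0)
position 7: 000 → 1  (bit 0 = 1)
bits b7..b0 = 10001101 = 141

141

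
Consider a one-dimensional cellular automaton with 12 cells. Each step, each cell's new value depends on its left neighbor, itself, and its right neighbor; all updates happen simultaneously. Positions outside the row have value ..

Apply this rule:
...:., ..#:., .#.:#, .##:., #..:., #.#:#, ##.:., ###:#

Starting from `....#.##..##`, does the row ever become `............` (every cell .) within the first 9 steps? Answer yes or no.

yes

....##......
............
all cells are . at step 2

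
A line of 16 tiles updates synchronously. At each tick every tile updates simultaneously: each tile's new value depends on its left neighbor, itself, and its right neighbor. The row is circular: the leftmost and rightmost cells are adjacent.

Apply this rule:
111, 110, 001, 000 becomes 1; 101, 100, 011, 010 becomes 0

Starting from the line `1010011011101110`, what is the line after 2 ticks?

0000101001100110
1111000010101010

1111000010101010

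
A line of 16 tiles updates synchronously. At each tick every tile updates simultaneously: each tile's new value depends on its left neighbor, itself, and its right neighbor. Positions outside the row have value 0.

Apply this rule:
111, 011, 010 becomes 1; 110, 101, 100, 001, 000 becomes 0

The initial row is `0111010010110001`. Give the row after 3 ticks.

tick 1: 0110010010100001
tick 2: 0100010010100001
tick 3: 0100010010100001

0100010010100001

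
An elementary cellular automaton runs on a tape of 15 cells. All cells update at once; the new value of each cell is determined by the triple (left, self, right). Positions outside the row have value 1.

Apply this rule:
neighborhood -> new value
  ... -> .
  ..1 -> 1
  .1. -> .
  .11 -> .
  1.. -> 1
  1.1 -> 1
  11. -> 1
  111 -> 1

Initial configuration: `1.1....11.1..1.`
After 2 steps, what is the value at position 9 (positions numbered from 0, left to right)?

step 1: 11.1..1.11.11.1
step 2: 111.11.1.11.11.
position 9 holds 1

1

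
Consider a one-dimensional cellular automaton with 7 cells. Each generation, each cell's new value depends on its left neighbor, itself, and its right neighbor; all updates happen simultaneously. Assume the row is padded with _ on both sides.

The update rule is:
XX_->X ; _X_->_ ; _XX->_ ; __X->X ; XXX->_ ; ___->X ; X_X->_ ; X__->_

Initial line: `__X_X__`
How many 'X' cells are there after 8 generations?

XX____X
_X_XXX_
X____X_
__XXX__
XX__X_X
_X_X___
X____XX
__XXX_X
count of X: 4

4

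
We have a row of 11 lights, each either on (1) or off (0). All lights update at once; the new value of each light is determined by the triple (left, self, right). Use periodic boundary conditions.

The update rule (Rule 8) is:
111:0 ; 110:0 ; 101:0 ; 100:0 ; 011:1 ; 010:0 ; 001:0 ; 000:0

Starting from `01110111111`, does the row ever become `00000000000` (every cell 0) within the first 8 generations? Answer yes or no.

01000100000
00000000000
all cells are 0 at generation 2

yes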